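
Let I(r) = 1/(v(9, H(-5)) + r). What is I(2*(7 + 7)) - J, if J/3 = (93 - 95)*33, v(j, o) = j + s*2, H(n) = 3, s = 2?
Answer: 8119/41 ≈ 198.02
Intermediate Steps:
v(j, o) = 4 + j (v(j, o) = j + 2*2 = j + 4 = 4 + j)
J = -198 (J = 3*((93 - 95)*33) = 3*(-2*33) = 3*(-66) = -198)
I(r) = 1/(13 + r) (I(r) = 1/((4 + 9) + r) = 1/(13 + r))
I(2*(7 + 7)) - J = 1/(13 + 2*(7 + 7)) - 1*(-198) = 1/(13 + 2*14) + 198 = 1/(13 + 28) + 198 = 1/41 + 198 = 8119/41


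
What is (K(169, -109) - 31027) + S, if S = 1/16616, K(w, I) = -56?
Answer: -516475127/16616 ≈ -31083.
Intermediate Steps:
S = 1/16616 ≈ 6.0183e-5
(K(169, -109) - 31027) + S = (-56 - 31027) + 1/16616 = -31083 + 1/16616 = -516475127/16616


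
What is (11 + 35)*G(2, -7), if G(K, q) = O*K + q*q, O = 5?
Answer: 2714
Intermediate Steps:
G(K, q) = q² + 5*K (G(K, q) = 5*K + q*q = 5*K + q² = q² + 5*K)
(11 + 35)*G(2, -7) = (11 + 35)*((-7)² + 5*2) = 46*(49 + 10) = 46*59 = 2714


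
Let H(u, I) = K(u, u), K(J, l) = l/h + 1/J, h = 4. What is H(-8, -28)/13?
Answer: -17/104 ≈ -0.16346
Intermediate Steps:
K(J, l) = 1/J + l/4 (K(J, l) = l/4 + 1/J = 1/J + l/4)
H(u, I) = 1/u + u/4
H(-8, -28)/13 = (1/(-8) + (1/4)*(-8))/13 = (-1/8 - 2)/13 = (1/13)*(-17/8) = -17/104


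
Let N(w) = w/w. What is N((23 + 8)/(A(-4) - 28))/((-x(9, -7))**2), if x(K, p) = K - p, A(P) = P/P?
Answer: 1/256 ≈ 0.0039063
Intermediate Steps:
A(P) = 1
N(w) = 1
N((23 + 8)/(A(-4) - 28))/((-x(9, -7))**2) = 1/(-(9 - 1*(-7)))**2 = 1/(-(9 + 7))**2 = 1/(-1*16)**2 = 1/(-16)**2 = 1/256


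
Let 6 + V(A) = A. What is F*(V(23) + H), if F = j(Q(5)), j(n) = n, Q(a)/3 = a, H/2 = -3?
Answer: 165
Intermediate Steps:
H = -6 (H = 2*(-3) = -6)
Q(a) = 3*a
V(A) = -6 + A
F = 15 (F = 3*5 = 15)
F*(V(23) + H) = 15*((-6 + 23) - 6) = 15*(17 - 6) = 15*11 = 165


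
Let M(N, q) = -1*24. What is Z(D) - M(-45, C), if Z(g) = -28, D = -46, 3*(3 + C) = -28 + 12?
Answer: -4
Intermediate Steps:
C = -25/3 (C = -3 + (-28 + 12)/3 = -3 + (1/3)*(-16) = -3 - 16/3 = -25/3 ≈ -8.3333)
M(N, q) = -24
Z(D) - M(-45, C) = -28 - 1*(-24) = -28 + 24 = -4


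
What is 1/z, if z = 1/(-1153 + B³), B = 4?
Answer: -1089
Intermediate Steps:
z = -1/1089 (z = 1/(-1153 + 4³) = 1/(-1153 + 64) = 1/(-1089) = -1/1089 ≈ -0.00091827)
1/z = 1/(-1/1089) = -1089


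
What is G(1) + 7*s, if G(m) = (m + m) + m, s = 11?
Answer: 80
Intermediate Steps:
G(m) = 3*m (G(m) = 2*m + m = 3*m)
G(1) + 7*s = 3*1 + 7*11 = 3 + 77 = 80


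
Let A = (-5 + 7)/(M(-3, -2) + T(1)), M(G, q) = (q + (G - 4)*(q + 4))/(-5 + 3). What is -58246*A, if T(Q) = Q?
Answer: -116492/9 ≈ -12944.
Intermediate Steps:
M(G, q) = -q/2 - (-4 + G)*(4 + q)/2 (M(G, q) = (q + (-4 + G)*(4 + q))/(-2) = (q + (-4 + G)*(4 + q))*(-½) = -q/2 - (-4 + G)*(4 + q)/2)
A = 2/9 (A = (-5 + 7)/((8 - 2*(-3) + (3/2)*(-2) - ½*(-3)*(-2)) + 1) = 2/((8 + 6 - 3 - 3) + 1) = 2/(8 + 1) = 2/9 ≈ 0.22222)
-58246*A = -58246*2/9 = -116492/9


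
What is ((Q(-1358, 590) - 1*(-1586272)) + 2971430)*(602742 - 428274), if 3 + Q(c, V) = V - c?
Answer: 795512492796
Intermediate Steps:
Q(c, V) = -3 + V - c (Q(c, V) = -3 + (V - c) = -3 + V - c)
((Q(-1358, 590) - 1*(-1586272)) + 2971430)*(602742 - 428274) = (((-3 + 590 - 1*(-1358)) - 1*(-1586272)) + 2971430)*(602742 - 428274) = (((-3 + 590 + 1358) + 1586272) + 2971430)*174468 = ((1945 + 1586272) + 2971430)*174468 = (1588217 + 2971430)*174468 = 4559647*174468 = 795512492796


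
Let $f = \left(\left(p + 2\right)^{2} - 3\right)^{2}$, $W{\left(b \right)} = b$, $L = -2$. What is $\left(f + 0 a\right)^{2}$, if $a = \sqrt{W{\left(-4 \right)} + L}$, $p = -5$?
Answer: $1296$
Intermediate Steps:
$a = i \sqrt{6}$ ($a = \sqrt{-4 - 2} = \sqrt{-6} = i \sqrt{6} \approx 2.4495 i$)
$f = 36$ ($f = \left(\left(-5 + 2\right)^{2} - 3\right)^{2} = \left(\left(-3\right)^{2} - 3\right)^{2} = \left(9 - 3\right)^{2} = 6^{2} = 36$)
$\left(f + 0 a\right)^{2} = \left(36 + 0 i \sqrt{6}\right)^{2} = \left(36 + 0\right)^{2} = 36^{2} = 1296$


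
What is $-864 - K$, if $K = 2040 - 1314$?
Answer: $-1590$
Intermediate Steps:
$K = 726$
$-864 - K = -864 - 726 = -1590$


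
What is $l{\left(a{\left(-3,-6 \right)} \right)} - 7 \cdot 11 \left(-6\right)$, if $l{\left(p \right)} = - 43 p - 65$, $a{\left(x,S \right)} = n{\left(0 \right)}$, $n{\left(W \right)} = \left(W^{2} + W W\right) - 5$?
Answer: $612$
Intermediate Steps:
$n{\left(W \right)} = -5 + 2 W^{2}$ ($n{\left(W \right)} = \left(W^{2} + W^{2}\right) - 5 = 2 W^{2} - 5 = -5 + 2 W^{2}$)
$a{\left(x,S \right)} = -5$ ($a{\left(x,S \right)} = -5 + 2 \cdot 0^{2} = -5 + 2 \cdot 0 = -5 + 0 = -5$)
$l{\left(p \right)} = -65 - 43 p$
$l{\left(a{\left(-3,-6 \right)} \right)} - 7 \cdot 11 \left(-6\right) = \left(-65 - -215\right) - 7 \cdot 11 \left(-6\right) = \left(-65 + 215\right) - 77 \left(-6\right) = 150 - -462 = 150 + 462 = 612$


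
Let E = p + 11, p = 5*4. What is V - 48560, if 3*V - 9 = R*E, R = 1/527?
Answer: -2476406/51 ≈ -48557.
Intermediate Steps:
p = 20
E = 31 (E = 20 + 11 = 31)
R = 1/527 ≈ 0.0018975
V = 154/51 (V = 3 + ((1/527)*31)/3 = 3 + (⅓)*(1/17) = 3 + 1/51 = 154/51 ≈ 3.0196)
V - 48560 = 154/51 - 48560 = -2476406/51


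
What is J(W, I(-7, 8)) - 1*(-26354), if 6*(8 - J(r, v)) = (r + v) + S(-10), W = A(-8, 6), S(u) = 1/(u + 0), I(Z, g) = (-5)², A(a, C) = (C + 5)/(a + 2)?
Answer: 1186117/45 ≈ 26358.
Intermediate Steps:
A(a, C) = (5 + C)/(2 + a)
I(Z, g) = 25
S(u) = 1/u
W = -11/6 (W = (5 + 6)/(2 - 8) = 11/(-6) = -⅙*11 = -11/6 ≈ -1.8333)
J(r, v) = 481/60 - r/6 - v/6 (J(r, v) = 8 - ((r + v) + 1/(-10))/6 = 8 - ((r + v) - ⅒)/6 = 8 - (-⅒ + r + v)/6 = 8 + (1/60 - r/6 - v/6) = 481/60 - r/6 - v/6)
J(W, I(-7, 8)) - 1*(-26354) = (481/60 - ⅙*(-11/6) - ⅙*25) - 1*(-26354) = (481/60 + 11/36 - 25/6) + 26354 = 187/45 + 26354 = 1186117/45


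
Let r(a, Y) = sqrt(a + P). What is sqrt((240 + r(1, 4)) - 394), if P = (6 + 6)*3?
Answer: sqrt(-154 + sqrt(37)) ≈ 12.162*I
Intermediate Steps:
P = 36 (P = 12*3 = 36)
r(a, Y) = sqrt(36 + a) (r(a, Y) = sqrt(a + 36) = sqrt(36 + a))
sqrt((240 + r(1, 4)) - 394) = sqrt((240 + sqrt(36 + 1)) - 394) = sqrt((240 + sqrt(37)) - 394) = sqrt(-154 + sqrt(37))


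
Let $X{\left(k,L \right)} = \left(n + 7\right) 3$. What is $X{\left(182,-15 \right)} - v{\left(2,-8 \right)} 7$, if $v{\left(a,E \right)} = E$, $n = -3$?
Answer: $68$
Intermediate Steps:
$X{\left(k,L \right)} = 12$ ($X{\left(k,L \right)} = \left(-3 + 7\right) 3 = 4 \cdot 3 = 12$)
$X{\left(182,-15 \right)} - v{\left(2,-8 \right)} 7 = 12 - \left(-8\right) 7 = 12 - -56 = 12 + 56 = 68$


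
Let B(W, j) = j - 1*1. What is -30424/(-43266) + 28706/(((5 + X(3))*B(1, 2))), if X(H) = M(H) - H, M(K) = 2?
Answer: 310528873/43266 ≈ 7177.2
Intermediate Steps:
B(W, j) = -1 + j (B(W, j) = j - 1 = -1 + j)
X(H) = 2 - H
-30424/(-43266) + 28706/(((5 + X(3))*B(1, 2))) = -30424/(-43266) + 28706/(((5 + (2 - 1*3))*(-1 + 2))) = -30424*(-1/43266) + 28706/(((5 + (2 - 3))*1)) = 15212/21633 + 28706/(((5 - 1)*1)) = 15212/21633 + 28706/((4*1)) = 15212/21633 + 28706/4 = 15212/21633 + 28706*(1/4) = 15212/21633 + 14353/2 = 310528873/43266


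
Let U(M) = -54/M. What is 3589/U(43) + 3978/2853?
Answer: -48897791/17118 ≈ -2856.5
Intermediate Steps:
3589/U(43) + 3978/2853 = 3589/((-54/43)) + 3978/2853 = 3589/((-54*1/43)) + 3978*(1/2853) = 3589/(-54/43) + 442/317 = 3589*(-43/54) + 442/317 = -154327/54 + 442/317 = -48897791/17118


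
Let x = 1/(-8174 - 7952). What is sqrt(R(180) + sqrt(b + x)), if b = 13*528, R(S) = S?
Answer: sqrt(46808617680 + 16126*sqrt(1784968604738))/16126 ≈ 16.213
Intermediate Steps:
b = 6864
x = -1/16126 (x = 1/(-16126) = -1/16126 ≈ -6.2012e-5)
sqrt(R(180) + sqrt(b + x)) = sqrt(180 + sqrt(6864 - 1/16126)) = sqrt(180 + sqrt(110688863/16126)) = sqrt(180 + sqrt(1784968604738)/16126)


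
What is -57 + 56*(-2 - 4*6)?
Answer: -1513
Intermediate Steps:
-57 + 56*(-2 - 4*6) = -57 + 56*(-2 - 24) = -57 + 56*(-26) = -57 - 1456 = -1513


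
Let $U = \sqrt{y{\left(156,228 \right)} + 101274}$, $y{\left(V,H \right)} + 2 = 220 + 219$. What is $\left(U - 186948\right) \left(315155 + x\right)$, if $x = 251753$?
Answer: $-105982316784 + 566908 \sqrt{101711} \approx -1.058 \cdot 10^{11}$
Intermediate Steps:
$y{\left(V,H \right)} = 437$ ($y{\left(V,H \right)} = -2 + \left(220 + 219\right) = -2 + 439 = 437$)
$U = \sqrt{101711}$ ($U = \sqrt{437 + 101274} = \sqrt{101711} \approx 318.92$)
$\left(U - 186948\right) \left(315155 + x\right) = \left(\sqrt{101711} - 186948\right) \left(315155 + 251753\right) = \left(-186948 + \sqrt{101711}\right) 566908 = -105982316784 + 566908 \sqrt{101711}$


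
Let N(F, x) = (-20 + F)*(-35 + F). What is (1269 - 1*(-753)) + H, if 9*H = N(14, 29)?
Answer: 2036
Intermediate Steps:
N(F, x) = (-35 + F)*(-20 + F)
H = 14 (H = (700 + 14² - 55*14)/9 = (700 + 196 - 770)/9 = (⅑)*126 = 14)
(1269 - 1*(-753)) + H = (1269 - 1*(-753)) + 14 = (1269 + 753) + 14 = 2022 + 14 = 2036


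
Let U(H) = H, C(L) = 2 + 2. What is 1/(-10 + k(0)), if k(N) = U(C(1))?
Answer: -1/6 ≈ -0.16667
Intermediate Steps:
C(L) = 4
k(N) = 4
1/(-10 + k(0)) = 1/(-10 + 4) = 1/(-6) = -1/6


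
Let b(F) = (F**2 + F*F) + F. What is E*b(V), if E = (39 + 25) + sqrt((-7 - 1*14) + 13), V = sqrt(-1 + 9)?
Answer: 1024 + 8*I + 32*sqrt(2)*(4 + I) ≈ 1205.0 + 53.255*I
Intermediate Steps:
V = 2*sqrt(2) (V = sqrt(8) = 2*sqrt(2) ≈ 2.8284)
b(F) = F + 2*F**2 (b(F) = (F**2 + F**2) + F = 2*F**2 + F = F + 2*F**2)
E = 64 + 2*I*sqrt(2) (E = 64 + sqrt((-7 - 14) + 13) = 64 + sqrt(-21 + 13) = 64 + sqrt(-8) = 64 + 2*I*sqrt(2) ≈ 64.0 + 2.8284*I)
E*b(V) = (64 + 2*I*sqrt(2))*((2*sqrt(2))*(1 + 2*(2*sqrt(2)))) = (64 + 2*I*sqrt(2))*((2*sqrt(2))*(1 + 4*sqrt(2))) = (64 + 2*I*sqrt(2))*(2*sqrt(2)*(1 + 4*sqrt(2))) = 2*sqrt(2)*(1 + 4*sqrt(2))*(64 + 2*I*sqrt(2))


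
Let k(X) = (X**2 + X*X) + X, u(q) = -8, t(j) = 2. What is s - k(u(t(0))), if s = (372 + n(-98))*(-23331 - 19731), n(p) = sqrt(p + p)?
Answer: -16019184 - 602868*I ≈ -1.6019e+7 - 6.0287e+5*I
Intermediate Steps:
n(p) = sqrt(2)*sqrt(p) (n(p) = sqrt(2*p) = sqrt(2)*sqrt(p))
s = -16019064 - 602868*I (s = (372 + sqrt(2)*sqrt(-98))*(-23331 - 19731) = (372 + sqrt(2)*(7*I*sqrt(2)))*(-43062) = (372 + 14*I)*(-43062) = -16019064 - 602868*I ≈ -1.6019e+7 - 6.0287e+5*I)
k(X) = X + 2*X**2 (k(X) = (X**2 + X**2) + X = 2*X**2 + X = X + 2*X**2)
s - k(u(t(0))) = (-16019064 - 602868*I) - (-8)*(1 + 2*(-8)) = (-16019064 - 602868*I) - (-8)*(1 - 16) = (-16019064 - 602868*I) - (-8)*(-15) = (-16019064 - 602868*I) - 1*120 = (-16019064 - 602868*I) - 120 = -16019184 - 602868*I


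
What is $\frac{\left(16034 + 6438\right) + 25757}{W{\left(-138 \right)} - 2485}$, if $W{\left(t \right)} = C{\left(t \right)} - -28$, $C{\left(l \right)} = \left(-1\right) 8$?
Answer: $- \frac{2837}{145} \approx -19.566$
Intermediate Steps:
$C{\left(l \right)} = -8$
$W{\left(t \right)} = 20$ ($W{\left(t \right)} = -8 - -28 = -8 + 28 = 20$)
$\frac{\left(16034 + 6438\right) + 25757}{W{\left(-138 \right)} - 2485} = \frac{\left(16034 + 6438\right) + 25757}{20 - 2485} = \frac{22472 + 25757}{-2465} = 48229 \left(- \frac{1}{2465}\right) = - \frac{2837}{145}$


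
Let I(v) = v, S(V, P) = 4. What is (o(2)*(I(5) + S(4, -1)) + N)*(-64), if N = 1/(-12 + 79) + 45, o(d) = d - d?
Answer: -193024/67 ≈ -2881.0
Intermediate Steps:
o(d) = 0
N = 3016/67 (N = 1/67 + 45 = 3016/67 ≈ 45.015)
(o(2)*(I(5) + S(4, -1)) + N)*(-64) = (0*(5 + 4) + 3016/67)*(-64) = (0*9 + 3016/67)*(-64) = (0 + 3016/67)*(-64) = (3016/67)*(-64) = -193024/67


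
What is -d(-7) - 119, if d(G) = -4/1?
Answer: -115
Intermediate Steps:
d(G) = -4 (d(G) = -4*1 = -4)
-d(-7) - 119 = -1*(-4) - 119 = 4 - 119 = -115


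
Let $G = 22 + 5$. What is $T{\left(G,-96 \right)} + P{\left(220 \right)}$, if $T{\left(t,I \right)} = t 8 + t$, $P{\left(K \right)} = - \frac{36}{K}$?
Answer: $\frac{13356}{55} \approx 242.84$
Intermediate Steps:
$G = 27$
$T{\left(t,I \right)} = 9 t$ ($T{\left(t,I \right)} = 8 t + t = 9 t$)
$T{\left(G,-96 \right)} + P{\left(220 \right)} = 9 \cdot 27 - \frac{36}{220} = 243 - \frac{9}{55} = \frac{13356}{55}$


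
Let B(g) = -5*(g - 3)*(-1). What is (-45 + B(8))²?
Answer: 400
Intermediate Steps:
B(g) = -15 + 5*g (B(g) = -5*(-3 + g)*(-1) = -5*(3 - g) = -15 + 5*g)
(-45 + B(8))² = (-45 + (-15 + 5*8))² = (-45 + (-15 + 40))² = (-45 + 25)² = (-20)² = 400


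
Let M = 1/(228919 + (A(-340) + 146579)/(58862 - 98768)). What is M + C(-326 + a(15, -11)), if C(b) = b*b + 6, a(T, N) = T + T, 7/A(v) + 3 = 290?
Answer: 16408923592488047/187269448217 ≈ 87622.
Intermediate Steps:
A(v) = 1/41 (A(v) = 7/(-3 + 290) = 7/287 = 7*(1/287) = 1/41)
a(T, N) = 2*T
M = 818073/187269448217 (M = 1/(228919 + (1/41 + 146579)/(58862 - 98768)) = 1/(228919 + (6009740/41)/(-39906)) = 1/(228919 + (6009740/41)*(-1/39906)) = 1/(228919 - 3004870/818073) = 1/(187269448217/818073) = 818073/187269448217 ≈ 4.3684e-6)
C(b) = 6 + b**2 (C(b) = b**2 + 6 = 6 + b**2)
M + C(-326 + a(15, -11)) = 818073/187269448217 + (6 + (-326 + 2*15)**2) = 818073/187269448217 + (6 + (-326 + 30)**2) = 818073/187269448217 + (6 + (-296)**2) = 818073/187269448217 + (6 + 87616) = 818073/187269448217 + 87622 = 16408923592488047/187269448217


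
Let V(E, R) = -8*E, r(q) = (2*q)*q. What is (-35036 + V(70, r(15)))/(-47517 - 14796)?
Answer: 35596/62313 ≈ 0.57125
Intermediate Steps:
r(q) = 2*q²
(-35036 + V(70, r(15)))/(-47517 - 14796) = (-35036 - 8*70)/(-47517 - 14796) = (-35036 - 560)/(-62313) = -35596*(-1/62313) = 35596/62313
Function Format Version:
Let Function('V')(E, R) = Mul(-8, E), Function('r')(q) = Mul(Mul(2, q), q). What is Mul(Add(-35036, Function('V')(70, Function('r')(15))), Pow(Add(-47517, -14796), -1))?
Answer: Rational(35596, 62313) ≈ 0.57125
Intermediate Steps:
Function('r')(q) = Mul(2, Pow(q, 2))
Mul(Add(-35036, Function('V')(70, Function('r')(15))), Pow(Add(-47517, -14796), -1)) = Mul(Add(-35036, Mul(-8, 70)), Pow(Add(-47517, -14796), -1)) = Mul(Add(-35036, -560), Pow(-62313, -1)) = Mul(-35596, Rational(-1, 62313)) = Rational(35596, 62313)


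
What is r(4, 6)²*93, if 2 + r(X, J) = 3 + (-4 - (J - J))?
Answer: 837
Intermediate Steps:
r(X, J) = -3 (r(X, J) = -2 + (3 + (-4 - (J - J))) = -2 + (3 + (-4 - 1*0)) = -2 + (3 + (-4 + 0)) = -2 + (3 - 4) = -2 - 1 = -3)
r(4, 6)²*93 = (-3)²*93 = 9*93 = 837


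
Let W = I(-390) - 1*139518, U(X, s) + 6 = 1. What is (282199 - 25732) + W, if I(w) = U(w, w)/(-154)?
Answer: 18010151/154 ≈ 1.1695e+5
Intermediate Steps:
U(X, s) = -5 (U(X, s) = -6 + 1 = -5)
I(w) = 5/154 (I(w) = -5/(-154) = -5*(-1/154) = 5/154)
W = -21485767/154 (W = 5/154 - 1*139518 = 5/154 - 139518 = -21485767/154 ≈ -1.3952e+5)
(282199 - 25732) + W = (282199 - 25732) - 21485767/154 = 256467 - 21485767/154 = 18010151/154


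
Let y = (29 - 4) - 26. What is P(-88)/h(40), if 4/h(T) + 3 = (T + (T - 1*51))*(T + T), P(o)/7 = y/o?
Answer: 16219/352 ≈ 46.077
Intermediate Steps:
y = -1 (y = 25 - 26 = -1)
P(o) = -7/o (P(o) = 7*(-1/o) = -7/o)
h(T) = 4/(-3 + 2*T*(-51 + 2*T)) (h(T) = 4/(-3 + (T + (T - 1*51))*(T + T)) = 4/(-3 + (T + (T - 51))*(2*T)) = 4/(-3 + (T + (-51 + T))*(2*T)) = 4/(-3 + (-51 + 2*T)*(2*T)) = 4/(-3 + 2*T*(-51 + 2*T)))
P(-88)/h(40) = (-7/(-88))/((4/(-3 - 102*40 + 4*40²))) = (-7*(-1/88))/((4/(-3 - 4080 + 4*1600))) = 7/(88*((4/(-3 - 4080 + 6400)))) = 7/(88*((4/2317))) = 7/(88*((4*(1/2317)))) = 7/(88*(4/2317)) = (7/88)*(2317/4) = 16219/352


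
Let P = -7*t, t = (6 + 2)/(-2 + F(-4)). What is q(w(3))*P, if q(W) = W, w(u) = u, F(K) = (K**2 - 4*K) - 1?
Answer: -168/29 ≈ -5.7931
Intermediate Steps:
F(K) = -1 + K**2 - 4*K
t = 8/29 (t = (6 + 2)/(-2 + (-1 + (-4)**2 - 4*(-4))) = 8/(-2 + (-1 + 16 + 16)) = 8/(-2 + 31) = 8/29 ≈ 0.27586)
P = -56/29 (P = -7*8/29 = -56/29 ≈ -1.9310)
q(w(3))*P = 3*(-56/29) = -168/29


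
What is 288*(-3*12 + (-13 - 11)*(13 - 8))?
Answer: -44928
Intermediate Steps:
288*(-3*12 + (-13 - 11)*(13 - 8)) = 288*(-36 - 24*5) = 288*(-36 - 120) = 288*(-156) = -44928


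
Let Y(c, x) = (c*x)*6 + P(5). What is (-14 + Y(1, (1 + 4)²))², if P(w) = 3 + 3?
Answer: 20164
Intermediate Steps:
P(w) = 6
Y(c, x) = 6 + 6*c*x (Y(c, x) = (c*x)*6 + 6 = 6*c*x + 6 = 6 + 6*c*x)
(-14 + Y(1, (1 + 4)²))² = (-14 + (6 + 6*1*(1 + 4)²))² = (-14 + (6 + 6*1*5²))² = (-14 + (6 + 6*1*25))² = (-14 + (6 + 150))² = (-14 + 156)² = 142² = 20164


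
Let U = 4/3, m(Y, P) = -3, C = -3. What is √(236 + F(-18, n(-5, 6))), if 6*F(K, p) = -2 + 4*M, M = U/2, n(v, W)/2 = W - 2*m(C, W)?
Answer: 5*√85/3 ≈ 15.366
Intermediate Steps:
n(v, W) = 12 + 2*W (n(v, W) = 2*(W - 2*(-3)) = 2*(W + 6) = 2*(6 + W) = 12 + 2*W)
U = 4/3 (U = 4*(⅓) = 4/3 ≈ 1.3333)
M = ⅔ (M = (4/3)/2 = (4/3)*(½) = ⅔ ≈ 0.66667)
F(K, p) = ⅑ (F(K, p) = (-2 + 4*(⅔))/6 = (-2 + 8/3)/6 = (⅙)*(⅔) = ⅑)
√(236 + F(-18, n(-5, 6))) = √(236 + ⅑) = √(2125/9) = 5*√85/3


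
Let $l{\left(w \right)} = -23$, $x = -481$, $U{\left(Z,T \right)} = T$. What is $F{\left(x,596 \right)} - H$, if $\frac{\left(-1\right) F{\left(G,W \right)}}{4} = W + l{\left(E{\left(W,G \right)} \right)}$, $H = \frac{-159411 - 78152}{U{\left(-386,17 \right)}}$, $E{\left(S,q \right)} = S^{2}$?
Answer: $\frac{198599}{17} \approx 11682.0$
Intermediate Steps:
$H = - \frac{237563}{17}$ ($H = \frac{-159411 - 78152}{17} = \left(-237563\right) \frac{1}{17} = - \frac{237563}{17} \approx -13974.0$)
$F{\left(G,W \right)} = 92 - 4 W$ ($F{\left(G,W \right)} = - 4 \left(W - 23\right) = - 4 \left(-23 + W\right) = 92 - 4 W$)
$F{\left(x,596 \right)} - H = \left(92 - 2384\right) - - \frac{237563}{17} = \left(92 - 2384\right) + \frac{237563}{17} = -2292 + \frac{237563}{17} = \frac{198599}{17}$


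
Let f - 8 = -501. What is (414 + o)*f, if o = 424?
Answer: -413134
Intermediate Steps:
f = -493 (f = 8 - 501 = -493)
(414 + o)*f = (414 + 424)*(-493) = 838*(-493) = -413134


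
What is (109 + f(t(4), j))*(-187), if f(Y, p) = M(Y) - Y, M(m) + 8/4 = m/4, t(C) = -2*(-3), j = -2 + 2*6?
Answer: -38335/2 ≈ -19168.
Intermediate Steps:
j = 10 (j = -2 + 12 = 10)
t(C) = 6
M(m) = -2 + m/4
f(Y, p) = -2 - 3*Y/4 (f(Y, p) = (-2 + Y/4) - Y = -2 - 3*Y/4)
(109 + f(t(4), j))*(-187) = (109 + (-2 - 3/4*6))*(-187) = (109 + (-2 - 9/2))*(-187) = (109 - 13/2)*(-187) = (205/2)*(-187) = -38335/2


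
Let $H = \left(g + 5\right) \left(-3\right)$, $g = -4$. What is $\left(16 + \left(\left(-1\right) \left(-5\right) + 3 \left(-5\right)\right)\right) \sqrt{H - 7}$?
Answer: $6 i \sqrt{10} \approx 18.974 i$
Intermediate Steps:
$H = -3$ ($H = \left(-4 + 5\right) \left(-3\right) = 1 \left(-3\right) = -3$)
$\left(16 + \left(\left(-1\right) \left(-5\right) + 3 \left(-5\right)\right)\right) \sqrt{H - 7} = \left(16 + \left(\left(-1\right) \left(-5\right) + 3 \left(-5\right)\right)\right) \sqrt{-3 - 7} = \left(16 + \left(5 - 15\right)\right) \sqrt{-10} = \left(16 - 10\right) i \sqrt{10} = 6 i \sqrt{10}$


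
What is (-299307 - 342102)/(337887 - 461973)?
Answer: 213803/41362 ≈ 5.1691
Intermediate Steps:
(-299307 - 342102)/(337887 - 461973) = -641409/(-124086) = -641409*(-1/124086) = 213803/41362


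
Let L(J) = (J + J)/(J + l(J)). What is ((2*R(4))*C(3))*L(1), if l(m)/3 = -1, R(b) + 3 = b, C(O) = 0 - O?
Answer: 6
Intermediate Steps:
C(O) = -O
R(b) = -3 + b
l(m) = -3 (l(m) = 3*(-1) = -3)
L(J) = 2*J/(-3 + J) (L(J) = (J + J)/(J - 3) = (2*J)/(-3 + J) = 2*J/(-3 + J))
((2*R(4))*C(3))*L(1) = ((2*(-3 + 4))*(-1*3))*(2*1/(-3 + 1)) = ((2*1)*(-3))*(2*1/(-2)) = (2*(-3))*(2*1*(-½)) = -6*(-1) = 6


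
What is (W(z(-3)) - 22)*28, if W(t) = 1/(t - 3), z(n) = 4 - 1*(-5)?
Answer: -1834/3 ≈ -611.33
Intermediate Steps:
z(n) = 9 (z(n) = 4 + 5 = 9)
W(t) = 1/(-3 + t)
(W(z(-3)) - 22)*28 = (1/(-3 + 9) - 22)*28 = (1/6 - 22)*28 = (⅙ - 22)*28 = -131/6*28 = -1834/3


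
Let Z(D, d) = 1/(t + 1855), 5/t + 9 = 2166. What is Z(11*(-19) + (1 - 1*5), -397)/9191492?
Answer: 2157/36777365450080 ≈ 5.8650e-11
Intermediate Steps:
t = 5/2157 (t = 5/(-9 + 2166) = 5/2157 ≈ 0.0023180)
Z(D, d) = 2157/4001240 (Z(D, d) = 1/(5/2157 + 1855) = 1/(4001240/2157) = 2157/4001240)
Z(11*(-19) + (1 - 1*5), -397)/9191492 = (2157/4001240)/9191492 = (2157/4001240)*(1/9191492) = 2157/36777365450080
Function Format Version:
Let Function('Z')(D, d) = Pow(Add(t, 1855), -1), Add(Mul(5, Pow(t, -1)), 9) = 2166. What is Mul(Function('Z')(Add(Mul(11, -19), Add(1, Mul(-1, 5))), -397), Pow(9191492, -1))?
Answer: Rational(2157, 36777365450080) ≈ 5.8650e-11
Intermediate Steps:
t = Rational(5, 2157) (t = Mul(5, Pow(Add(-9, 2166), -1)) = Mul(5, Pow(2157, -1)) = Mul(5, Rational(1, 2157)) = Rational(5, 2157) ≈ 0.0023180)
Function('Z')(D, d) = Rational(2157, 4001240) (Function('Z')(D, d) = Pow(Add(Rational(5, 2157), 1855), -1) = Pow(Rational(4001240, 2157), -1) = Rational(2157, 4001240))
Mul(Function('Z')(Add(Mul(11, -19), Add(1, Mul(-1, 5))), -397), Pow(9191492, -1)) = Mul(Rational(2157, 4001240), Pow(9191492, -1)) = Mul(Rational(2157, 4001240), Rational(1, 9191492)) = Rational(2157, 36777365450080)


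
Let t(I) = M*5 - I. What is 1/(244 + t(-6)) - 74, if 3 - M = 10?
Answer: -15909/215 ≈ -73.995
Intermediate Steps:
M = -7 (M = 3 - 1*10 = 3 - 10 = -7)
t(I) = -35 - I (t(I) = -7*5 - I = -35 - I)
1/(244 + t(-6)) - 74 = 1/(244 + (-35 - 1*(-6))) - 74 = 1/(244 + (-35 + 6)) - 74 = 1/(244 - 29) - 74 = 1/215 - 74 = -15909/215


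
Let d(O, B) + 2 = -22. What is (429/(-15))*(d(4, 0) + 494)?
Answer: -13442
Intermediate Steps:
d(O, B) = -24 (d(O, B) = -2 - 22 = -24)
(429/(-15))*(d(4, 0) + 494) = (429/(-15))*(-24 + 494) = (429*(-1/15))*470 = -143/5*470 = -13442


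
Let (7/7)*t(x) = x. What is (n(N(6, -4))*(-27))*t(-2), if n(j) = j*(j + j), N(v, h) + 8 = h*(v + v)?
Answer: 338688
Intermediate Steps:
t(x) = x
N(v, h) = -8 + 2*h*v (N(v, h) = -8 + h*(v + v) = -8 + h*(2*v) = -8 + 2*h*v)
n(j) = 2*j² (n(j) = j*(2*j) = 2*j²)
(n(N(6, -4))*(-27))*t(-2) = ((2*(-8 + 2*(-4)*6)²)*(-27))*(-2) = ((2*(-8 - 48)²)*(-27))*(-2) = ((2*(-56)²)*(-27))*(-2) = ((2*3136)*(-27))*(-2) = (6272*(-27))*(-2) = -169344*(-2) = 338688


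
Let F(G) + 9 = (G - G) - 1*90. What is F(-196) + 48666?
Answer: 48567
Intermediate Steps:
F(G) = -99 (F(G) = -9 + ((G - G) - 1*90) = -9 + (0 - 90) = -9 - 90 = -99)
F(-196) + 48666 = -99 + 48666 = 48567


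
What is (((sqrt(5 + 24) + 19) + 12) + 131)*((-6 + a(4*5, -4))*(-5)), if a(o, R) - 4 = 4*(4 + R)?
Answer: 1620 + 10*sqrt(29) ≈ 1673.9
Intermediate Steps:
a(o, R) = 20 + 4*R (a(o, R) = 4 + 4*(4 + R) = 4 + (16 + 4*R) = 20 + 4*R)
(((sqrt(5 + 24) + 19) + 12) + 131)*((-6 + a(4*5, -4))*(-5)) = (((sqrt(5 + 24) + 19) + 12) + 131)*((-6 + (20 + 4*(-4)))*(-5)) = (((sqrt(29) + 19) + 12) + 131)*((-6 + (20 - 16))*(-5)) = (((19 + sqrt(29)) + 12) + 131)*((-6 + 4)*(-5)) = ((31 + sqrt(29)) + 131)*(-2*(-5)) = (162 + sqrt(29))*10 = 1620 + 10*sqrt(29)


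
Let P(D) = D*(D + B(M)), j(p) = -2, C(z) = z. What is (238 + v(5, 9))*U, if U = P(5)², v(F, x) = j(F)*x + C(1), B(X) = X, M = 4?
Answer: 447525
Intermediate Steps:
P(D) = D*(4 + D) (P(D) = D*(D + 4) = D*(4 + D))
v(F, x) = 1 - 2*x (v(F, x) = -2*x + 1 = 1 - 2*x)
U = 2025 (U = (5*(4 + 5))² = (5*9)² = 45² = 2025)
(238 + v(5, 9))*U = (238 + (1 - 2*9))*2025 = (238 + (1 - 18))*2025 = (238 - 17)*2025 = 221*2025 = 447525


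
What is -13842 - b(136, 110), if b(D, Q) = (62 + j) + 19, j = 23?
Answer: -13946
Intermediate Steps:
b(D, Q) = 104 (b(D, Q) = (62 + 23) + 19 = 85 + 19 = 104)
-13842 - b(136, 110) = -13842 - 1*104 = -13842 - 104 = -13946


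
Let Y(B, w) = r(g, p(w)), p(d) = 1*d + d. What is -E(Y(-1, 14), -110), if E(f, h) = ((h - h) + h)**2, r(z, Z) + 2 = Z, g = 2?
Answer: -12100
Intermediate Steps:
p(d) = 2*d (p(d) = d + d = 2*d)
r(z, Z) = -2 + Z
Y(B, w) = -2 + 2*w
E(f, h) = h**2 (E(f, h) = (0 + h)**2 = h**2)
-E(Y(-1, 14), -110) = -1*(-110)**2 = -1*12100 = -12100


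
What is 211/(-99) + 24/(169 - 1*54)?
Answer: -21889/11385 ≈ -1.9226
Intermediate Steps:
211/(-99) + 24/(169 - 1*54) = 211*(-1/99) + 24/(169 - 54) = -211/99 + 24/115 = -21889/11385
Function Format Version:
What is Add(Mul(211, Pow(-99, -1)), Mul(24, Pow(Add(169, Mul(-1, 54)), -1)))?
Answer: Rational(-21889, 11385) ≈ -1.9226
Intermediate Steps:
Add(Mul(211, Pow(-99, -1)), Mul(24, Pow(Add(169, Mul(-1, 54)), -1))) = Add(Mul(211, Rational(-1, 99)), Mul(24, Pow(Add(169, -54), -1))) = Add(Rational(-211, 99), Mul(24, Pow(115, -1))) = Add(Rational(-211, 99), Mul(24, Rational(1, 115))) = Add(Rational(-211, 99), Rational(24, 115)) = Rational(-21889, 11385)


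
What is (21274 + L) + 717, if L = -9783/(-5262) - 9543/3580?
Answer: 69041731039/3139660 ≈ 21990.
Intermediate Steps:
L = -2532021/3139660 (L = -9783*(-1/5262) - 9543*1/3580 = 3261/1754 - 9543/3580 = -2532021/3139660 ≈ -0.80646)
(21274 + L) + 717 = (21274 - 2532021/3139660) + 717 = 66790594819/3139660 + 717 = 69041731039/3139660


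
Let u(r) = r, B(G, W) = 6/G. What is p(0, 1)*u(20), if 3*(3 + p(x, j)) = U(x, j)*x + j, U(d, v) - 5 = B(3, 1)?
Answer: -160/3 ≈ -53.333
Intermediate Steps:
U(d, v) = 7 (U(d, v) = 5 + 6/3 = 5 + 6*(⅓) = 5 + 2 = 7)
p(x, j) = -3 + j/3 + 7*x/3 (p(x, j) = -3 + (7*x + j)/3 = -3 + (j + 7*x)/3 = -3 + (j/3 + 7*x/3) = -3 + j/3 + 7*x/3)
p(0, 1)*u(20) = (-3 + (⅓)*1 + (7/3)*0)*20 = (-3 + ⅓ + 0)*20 = -8/3*20 = -160/3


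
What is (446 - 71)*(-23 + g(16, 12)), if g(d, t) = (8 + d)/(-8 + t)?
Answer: -6375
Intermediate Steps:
g(d, t) = (8 + d)/(-8 + t)
(446 - 71)*(-23 + g(16, 12)) = (446 - 71)*(-23 + (8 + 16)/(-8 + 12)) = 375*(-23 + 24/4) = 375*(-23 + (¼)*24) = 375*(-23 + 6) = 375*(-17) = -6375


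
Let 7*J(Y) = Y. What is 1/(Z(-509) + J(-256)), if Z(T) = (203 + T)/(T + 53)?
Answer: -532/19099 ≈ -0.027855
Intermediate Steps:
Z(T) = (203 + T)/(53 + T)
J(Y) = Y/7
1/(Z(-509) + J(-256)) = 1/((203 - 509)/(53 - 509) + (⅐)*(-256)) = 1/(-306/(-456) - 256/7) = 1/(-1/456*(-306) - 256/7) = 1/(51/76 - 256/7) = 1/(-19099/532) = -532/19099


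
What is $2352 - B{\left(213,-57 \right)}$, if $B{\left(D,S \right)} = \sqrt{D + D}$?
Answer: $2352 - \sqrt{426} \approx 2331.4$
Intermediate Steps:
$B{\left(D,S \right)} = \sqrt{2} \sqrt{D}$ ($B{\left(D,S \right)} = \sqrt{2 D} = \sqrt{2} \sqrt{D}$)
$2352 - B{\left(213,-57 \right)} = 2352 - \sqrt{2} \sqrt{213} = 2352 - \sqrt{426}$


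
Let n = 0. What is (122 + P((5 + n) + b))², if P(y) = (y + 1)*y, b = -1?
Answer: 20164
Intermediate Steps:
P(y) = y*(1 + y) (P(y) = (1 + y)*y = y*(1 + y))
(122 + P((5 + n) + b))² = (122 + ((5 + 0) - 1)*(1 + ((5 + 0) - 1)))² = (122 + (5 - 1)*(1 + (5 - 1)))² = (122 + 4*(1 + 4))² = (122 + 4*5)² = (122 + 20)² = 142² = 20164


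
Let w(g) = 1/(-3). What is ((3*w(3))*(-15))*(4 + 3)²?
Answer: 735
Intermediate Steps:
w(g) = -⅓ (w(g) = 1*(-⅓) = -⅓)
((3*w(3))*(-15))*(4 + 3)² = ((3*(-⅓))*(-15))*(4 + 3)² = -1*(-15)*7² = 15*49 = 735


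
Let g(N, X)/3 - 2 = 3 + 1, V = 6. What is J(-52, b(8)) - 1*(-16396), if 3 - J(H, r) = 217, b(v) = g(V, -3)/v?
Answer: 16182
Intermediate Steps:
g(N, X) = 18 (g(N, X) = 6 + 3*(3 + 1) = 6 + 3*4 = 6 + 12 = 18)
b(v) = 18/v
J(H, r) = -214 (J(H, r) = 3 - 1*217 = 3 - 217 = -214)
J(-52, b(8)) - 1*(-16396) = -214 - 1*(-16396) = -214 + 16396 = 16182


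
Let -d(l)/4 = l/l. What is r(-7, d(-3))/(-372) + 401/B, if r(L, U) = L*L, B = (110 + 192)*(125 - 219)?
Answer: -192523/1320042 ≈ -0.14585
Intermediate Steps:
d(l) = -4 (d(l) = -4*l/l = -4*1 = -4)
B = -28388 (B = 302*(-94) = -28388)
r(L, U) = L**2
r(-7, d(-3))/(-372) + 401/B = (-7)**2/(-372) + 401/(-28388) = 49*(-1/372) + 401*(-1/28388) = -49/372 - 401/28388 = -192523/1320042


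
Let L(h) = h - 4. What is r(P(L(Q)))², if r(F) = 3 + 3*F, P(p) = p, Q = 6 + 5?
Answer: 576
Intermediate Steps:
Q = 11
L(h) = -4 + h
r(P(L(Q)))² = (3 + 3*(-4 + 11))² = (3 + 3*7)² = (3 + 21)² = 24² = 576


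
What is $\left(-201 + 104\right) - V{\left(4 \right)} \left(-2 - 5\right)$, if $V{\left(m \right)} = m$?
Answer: $-69$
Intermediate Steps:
$\left(-201 + 104\right) - V{\left(4 \right)} \left(-2 - 5\right) = \left(-201 + 104\right) - 4 \left(-2 - 5\right) = -97 - 4 \left(-7\right) = -97 - -28 = -97 + 28 = -69$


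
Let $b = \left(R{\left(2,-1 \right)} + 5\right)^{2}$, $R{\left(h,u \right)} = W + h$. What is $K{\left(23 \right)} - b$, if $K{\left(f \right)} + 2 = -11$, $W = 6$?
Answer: $-182$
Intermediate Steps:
$R{\left(h,u \right)} = 6 + h$
$K{\left(f \right)} = -13$ ($K{\left(f \right)} = -2 - 11 = -13$)
$b = 169$ ($b = \left(\left(6 + 2\right) + 5\right)^{2} = \left(8 + 5\right)^{2} = 13^{2} = 169$)
$K{\left(23 \right)} - b = -13 - 169 = -182$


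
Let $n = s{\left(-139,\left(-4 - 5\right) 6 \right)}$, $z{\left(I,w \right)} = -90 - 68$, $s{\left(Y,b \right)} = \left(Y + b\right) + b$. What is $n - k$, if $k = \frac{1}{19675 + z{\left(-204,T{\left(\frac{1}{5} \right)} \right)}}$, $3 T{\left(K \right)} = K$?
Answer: $- \frac{4820700}{19517} \approx -247.0$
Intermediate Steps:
$T{\left(K \right)} = \frac{K}{3}$
$s{\left(Y,b \right)} = Y + 2 b$
$z{\left(I,w \right)} = -158$ ($z{\left(I,w \right)} = -90 - 68 = -158$)
$n = -247$ ($n = -139 + 2 \left(-4 - 5\right) 6 = -139 + 2 \left(\left(-9\right) 6\right) = -139 + 2 \left(-54\right) = -139 - 108 = -247$)
$k = \frac{1}{19517}$ ($k = \frac{1}{19675 - 158} = \frac{1}{19517} \approx 5.1237 \cdot 10^{-5}$)
$n - k = -247 - \frac{1}{19517} = - \frac{4820700}{19517}$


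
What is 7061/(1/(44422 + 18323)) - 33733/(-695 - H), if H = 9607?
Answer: 4564223302123/10302 ≈ 4.4304e+8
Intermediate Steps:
7061/(1/(44422 + 18323)) - 33733/(-695 - H) = 7061/(1/(44422 + 18323)) - 33733/(-695 - 1*9607) = 7061/(1/62745) - 33733/(-695 - 9607) = 7061/(1/62745) - 33733/(-10302) = 7061*62745 - 33733*(-1/10302) = 443042445 + 33733/10302 = 4564223302123/10302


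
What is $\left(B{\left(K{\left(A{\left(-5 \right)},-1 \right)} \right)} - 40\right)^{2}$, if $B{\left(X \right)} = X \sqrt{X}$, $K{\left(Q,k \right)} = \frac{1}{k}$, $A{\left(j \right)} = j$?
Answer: $\left(40 + i\right)^{2} \approx 1599.0 + 80.0 i$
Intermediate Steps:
$B{\left(X \right)} = X^{\frac{3}{2}}$
$\left(B{\left(K{\left(A{\left(-5 \right)},-1 \right)} \right)} - 40\right)^{2} = \left(\left(\frac{1}{-1}\right)^{\frac{3}{2}} - 40\right)^{2} = \left(\left(-1\right)^{\frac{3}{2}} - 40\right)^{2} = \left(- i - 40\right)^{2} = \left(-40 - i\right)^{2}$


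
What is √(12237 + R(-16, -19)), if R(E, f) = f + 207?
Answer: 5*√497 ≈ 111.47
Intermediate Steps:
R(E, f) = 207 + f
√(12237 + R(-16, -19)) = √(12237 + (207 - 19)) = √(12237 + 188) = √12425 = 5*√497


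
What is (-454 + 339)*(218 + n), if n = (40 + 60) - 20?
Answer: -34270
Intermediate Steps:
n = 80 (n = 100 - 20 = 80)
(-454 + 339)*(218 + n) = (-454 + 339)*(218 + 80) = -115*298 = -34270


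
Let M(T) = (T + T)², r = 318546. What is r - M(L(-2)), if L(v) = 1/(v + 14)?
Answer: 11467655/36 ≈ 3.1855e+5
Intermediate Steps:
L(v) = 1/(14 + v)
M(T) = 4*T² (M(T) = (2*T)² = 4*T²)
r - M(L(-2)) = 318546 - 4*(1/(14 - 2))² = 318546 - 4*(1/12)² = 318546 - 4/144 = 318546 - 1*1/36 = 318546 - 1/36 = 11467655/36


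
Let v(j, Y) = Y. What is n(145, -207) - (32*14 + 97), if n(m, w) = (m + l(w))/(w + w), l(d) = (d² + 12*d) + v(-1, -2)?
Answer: -133069/207 ≈ -642.85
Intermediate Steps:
l(d) = -2 + d² + 12*d (l(d) = (d² + 12*d) - 2 = -2 + d² + 12*d)
n(m, w) = (-2 + m + w² + 12*w)/(2*w) (n(m, w) = (m + (-2 + w² + 12*w))/(w + w) = (-2 + m + w² + 12*w)/((2*w)) = (-2 + m + w² + 12*w)*(1/(2*w)) = (-2 + m + w² + 12*w)/(2*w))
n(145, -207) - (32*14 + 97) = (½)*(-2 + 145 + (-207)² + 12*(-207))/(-207) - (32*14 + 97) = (½)*(-1/207)*(-2 + 145 + 42849 - 2484) - (448 + 97) = (½)*(-1/207)*40508 - 1*545 = -20254/207 - 545 = -133069/207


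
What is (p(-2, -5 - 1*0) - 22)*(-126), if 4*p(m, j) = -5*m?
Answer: 2457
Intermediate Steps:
p(m, j) = -5*m/4 (p(m, j) = (-5*m)/4 = -5*m/4)
(p(-2, -5 - 1*0) - 22)*(-126) = (-5/4*(-2) - 22)*(-126) = (5/2 - 22)*(-126) = -39/2*(-126) = 2457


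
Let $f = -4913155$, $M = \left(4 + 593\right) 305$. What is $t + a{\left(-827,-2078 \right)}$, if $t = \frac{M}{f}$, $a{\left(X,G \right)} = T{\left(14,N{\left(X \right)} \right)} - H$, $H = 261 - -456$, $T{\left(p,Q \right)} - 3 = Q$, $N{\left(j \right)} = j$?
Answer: $- \frac{1514270788}{982631} \approx -1541.0$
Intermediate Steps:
$M = 182085$ ($M = 597 \cdot 305 = 182085$)
$T{\left(p,Q \right)} = 3 + Q$
$H = 717$ ($H = 261 + 456 = 717$)
$a{\left(X,G \right)} = -714 + X$ ($a{\left(X,G \right)} = \left(3 + X\right) - 717 = -714 + X$)
$t = - \frac{36417}{982631}$ ($t = \frac{182085}{-4913155} = 182085 \left(- \frac{1}{4913155}\right) = - \frac{36417}{982631} \approx -0.037061$)
$t + a{\left(-827,-2078 \right)} = - \frac{36417}{982631} - 1541 = - \frac{1514270788}{982631}$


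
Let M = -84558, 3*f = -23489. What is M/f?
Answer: 253674/23489 ≈ 10.800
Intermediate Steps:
f = -23489/3 (f = (⅓)*(-23489) = -23489/3 ≈ -7829.7)
M/f = -84558/(-23489/3) = -84558*(-3/23489) = 253674/23489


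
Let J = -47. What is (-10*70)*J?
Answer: 32900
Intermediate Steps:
(-10*70)*J = -10*70*(-47) = -700*(-47) = 32900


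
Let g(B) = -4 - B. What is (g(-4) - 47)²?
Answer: 2209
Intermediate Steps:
(g(-4) - 47)² = ((-4 - 1*(-4)) - 47)² = ((-4 + 4) - 47)² = (0 - 47)² = (-47)² = 2209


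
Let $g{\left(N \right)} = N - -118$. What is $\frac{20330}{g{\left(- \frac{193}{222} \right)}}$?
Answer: $\frac{4513260}{26003} \approx 173.57$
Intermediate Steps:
$g{\left(N \right)} = 118 + N$ ($g{\left(N \right)} = N + 118 = 118 + N$)
$\frac{20330}{g{\left(- \frac{193}{222} \right)}} = \frac{20330}{118 - \frac{193}{222}} = \frac{20330}{\frac{26003}{222}} = 20330 \cdot \frac{222}{26003} = \frac{4513260}{26003}$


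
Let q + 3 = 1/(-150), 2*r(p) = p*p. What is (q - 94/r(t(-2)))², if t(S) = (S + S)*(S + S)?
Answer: 322453849/23040000 ≈ 13.995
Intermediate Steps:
t(S) = 4*S² (t(S) = (2*S)*(2*S) = 4*S²)
r(p) = p²/2 (r(p) = (p*p)/2 = p²/2)
q = -451/150 (q = -3 + 1/(-150) = -3 - 1/150 = -451/150 ≈ -3.0067)
(q - 94/r(t(-2)))² = (-451/150 - 94/((4*(-2)²)²/2))² = (-451/150 - 94/((4*4)²/2))² = (-451/150 - 94/((½)*16²))² = (-451/150 - 94/((½)*256))² = (-451/150 - 94/128)² = (-451/150 - 94*1/128)² = (-451/150 - 47/64)² = (-17957/4800)² = 322453849/23040000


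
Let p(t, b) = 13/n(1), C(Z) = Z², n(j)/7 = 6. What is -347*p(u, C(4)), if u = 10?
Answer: -4511/42 ≈ -107.40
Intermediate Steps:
n(j) = 42 (n(j) = 7*6 = 42)
p(t, b) = 13/42
-347*p(u, C(4)) = -347*13/42 = -4511/42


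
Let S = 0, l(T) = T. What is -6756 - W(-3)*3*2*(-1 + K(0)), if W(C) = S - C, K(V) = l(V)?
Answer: -6738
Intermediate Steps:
K(V) = V
W(C) = -C (W(C) = 0 - C = -C)
-6756 - W(-3)*3*2*(-1 + K(0)) = -6756 - -1*(-3)*3*2*(-1 + 0) = -6756 - 3*3*2*(-1) = -6756 - 9*(-2) = -6756 - 1*(-18) = -6756 + 18 = -6738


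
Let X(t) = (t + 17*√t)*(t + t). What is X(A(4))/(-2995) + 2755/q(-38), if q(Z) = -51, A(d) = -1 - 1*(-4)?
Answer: -8252143/152745 - 102*√3/2995 ≈ -54.085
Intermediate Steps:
A(d) = 3 (A(d) = -1 + 4 = 3)
X(t) = 2*t*(t + 17*√t) (X(t) = (t + 17*√t)*(2*t) = 2*t*(t + 17*√t))
X(A(4))/(-2995) + 2755/q(-38) = (2*3² + 34*3^(3/2))/(-2995) + 2755/(-51) = (2*9 + 34*(3*√3))*(-1/2995) + 2755*(-1/51) = (18 + 102*√3)*(-1/2995) - 2755/51 = (-18/2995 - 102*√3/2995) - 2755/51 = -8252143/152745 - 102*√3/2995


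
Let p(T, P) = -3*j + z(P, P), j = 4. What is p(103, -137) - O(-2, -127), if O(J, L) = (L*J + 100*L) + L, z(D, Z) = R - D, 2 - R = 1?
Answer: 12699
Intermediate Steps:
R = 1 (R = 2 - 1*1 = 2 - 1 = 1)
z(D, Z) = 1 - D
p(T, P) = -11 - P (p(T, P) = -3*4 + (1 - P) = -12 + (1 - P) = -11 - P)
O(J, L) = 101*L + J*L (O(J, L) = (J*L + 100*L) + L = (100*L + J*L) + L = 101*L + J*L)
p(103, -137) - O(-2, -127) = (-11 - 1*(-137)) - (-127)*(101 - 2) = (-11 + 137) - (-127)*99 = 126 - 1*(-12573) = 126 + 12573 = 12699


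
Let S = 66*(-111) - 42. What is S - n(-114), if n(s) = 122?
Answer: -7490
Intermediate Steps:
S = -7368 (S = -7326 - 42 = -7368)
S - n(-114) = -7368 - 1*122 = -7368 - 122 = -7490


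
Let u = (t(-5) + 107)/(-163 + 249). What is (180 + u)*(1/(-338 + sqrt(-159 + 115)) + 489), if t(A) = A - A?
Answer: 435551390989/4914384 - 15587*I*sqrt(11)/4914384 ≈ 88628.0 - 0.010519*I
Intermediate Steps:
t(A) = 0
u = 107/86 (u = (0 + 107)/(-163 + 249) = 107/86 ≈ 1.2442)
(180 + u)*(1/(-338 + sqrt(-159 + 115)) + 489) = (180 + 107/86)*(1/(-338 + sqrt(-159 + 115)) + 489) = 15587*(1/(-338 + sqrt(-44)) + 489)/86 = 15587*(1/(-338 + 2*I*sqrt(11)) + 489)/86 = 15587*(489 + 1/(-338 + 2*I*sqrt(11)))/86 = 7622043/86 + 15587/(86*(-338 + 2*I*sqrt(11)))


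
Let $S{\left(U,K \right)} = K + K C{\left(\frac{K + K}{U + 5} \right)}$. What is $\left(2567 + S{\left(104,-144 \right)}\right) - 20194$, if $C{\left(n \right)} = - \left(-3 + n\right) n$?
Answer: $- \frac{185631971}{11881} \approx -15624.0$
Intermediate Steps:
$C{\left(n \right)} = - n \left(-3 + n\right)$
$S{\left(U,K \right)} = K + \frac{2 K^{2} \left(3 - \frac{2 K}{5 + U}\right)}{5 + U}$ ($S{\left(U,K \right)} = K + K \frac{K + K}{U + 5} \left(3 - \frac{K + K}{U + 5}\right) = K + K \frac{2 K}{5 + U} \left(3 - \frac{2 K}{5 + U}\right) = K + K \frac{2 K \left(3 - \frac{2 K}{5 + U}\right)}{5 + U} = K + \frac{2 K^{2} \left(3 - \frac{2 K}{5 + U}\right)}{5 + U}$)
$\left(2567 + S{\left(104,-144 \right)}\right) - 20194 = \left(2567 - \frac{144 \left(\left(5 + 104\right)^{2} + 2 \left(-144\right) \left(15 - -288 + 3 \cdot 104\right)\right)}{\left(5 + 104\right)^{2}}\right) - 20194 = \left(2567 - \frac{144 \left(109^{2} + 2 \left(-144\right) \left(15 + 288 + 312\right)\right)}{11881}\right) - 20194 = \left(2567 - \frac{144 \left(11881 + 2 \left(-144\right) 615\right)}{11881}\right) - 20194 = \left(2567 - \frac{144 \left(11881 - 177120\right)}{11881}\right) - 20194 = \left(2567 - \frac{144}{11881} \left(-165239\right)\right) - 20194 = \left(2567 + \frac{23794416}{11881}\right) - 20194 = \frac{54292943}{11881} - 20194 = - \frac{185631971}{11881}$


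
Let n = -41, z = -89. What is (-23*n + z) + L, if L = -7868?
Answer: -7014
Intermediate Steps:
(-23*n + z) + L = (-23*(-41) - 89) - 7868 = (943 - 89) - 7868 = 854 - 7868 = -7014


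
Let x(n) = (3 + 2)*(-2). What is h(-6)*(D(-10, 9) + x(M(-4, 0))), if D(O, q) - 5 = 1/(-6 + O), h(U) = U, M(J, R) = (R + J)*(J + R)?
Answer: 243/8 ≈ 30.375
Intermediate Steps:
M(J, R) = (J + R)² (M(J, R) = (J + R)*(J + R) = (J + R)²)
x(n) = -10 (x(n) = 5*(-2) = -10)
D(O, q) = 5 + 1/(-6 + O)
h(-6)*(D(-10, 9) + x(M(-4, 0))) = -6*((-29 + 5*(-10))/(-6 - 10) - 10) = -6*((-29 - 50)/(-16) - 10) = -6*(-1/16*(-79) - 10) = -6*(79/16 - 10) = -6*(-81/16) = 243/8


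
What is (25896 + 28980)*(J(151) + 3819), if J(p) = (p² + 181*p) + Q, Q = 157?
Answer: 2969230608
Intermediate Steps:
J(p) = 157 + p² + 181*p (J(p) = (p² + 181*p) + 157 = 157 + p² + 181*p)
(25896 + 28980)*(J(151) + 3819) = (25896 + 28980)*((157 + 151² + 181*151) + 3819) = 54876*((157 + 22801 + 27331) + 3819) = 54876*(50289 + 3819) = 54876*54108 = 2969230608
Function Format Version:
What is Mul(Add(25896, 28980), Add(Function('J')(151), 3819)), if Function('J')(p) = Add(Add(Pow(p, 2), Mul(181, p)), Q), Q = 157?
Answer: 2969230608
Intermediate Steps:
Function('J')(p) = Add(157, Pow(p, 2), Mul(181, p)) (Function('J')(p) = Add(Add(Pow(p, 2), Mul(181, p)), 157) = Add(157, Pow(p, 2), Mul(181, p)))
Mul(Add(25896, 28980), Add(Function('J')(151), 3819)) = Mul(Add(25896, 28980), Add(Add(157, Pow(151, 2), Mul(181, 151)), 3819)) = Mul(54876, Add(Add(157, 22801, 27331), 3819)) = Mul(54876, Add(50289, 3819)) = Mul(54876, 54108) = 2969230608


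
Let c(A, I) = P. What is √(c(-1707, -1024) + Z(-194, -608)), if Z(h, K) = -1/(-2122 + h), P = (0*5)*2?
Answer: √579/1158 ≈ 0.020779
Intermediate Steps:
P = 0 (P = 0*2 = 0)
c(A, I) = 0
√(c(-1707, -1024) + Z(-194, -608)) = √(0 - 1/(-2122 - 194)) = √(0 - 1/(-2316)) = √(0 - 1*(-1/2316)) = √(0 + 1/2316) = √(1/2316) = √579/1158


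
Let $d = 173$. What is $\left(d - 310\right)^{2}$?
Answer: $18769$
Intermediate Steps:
$\left(d - 310\right)^{2} = \left(173 - 310\right)^{2} = \left(-137\right)^{2} = 18769$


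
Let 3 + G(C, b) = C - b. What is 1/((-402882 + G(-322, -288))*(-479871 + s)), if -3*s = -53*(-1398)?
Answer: 1/203300436911 ≈ 4.9188e-12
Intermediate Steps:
s = -24698 (s = -(-53)*(-1398)/3 = -1/3*74094 = -24698)
G(C, b) = -3 + C - b (G(C, b) = -3 + (C - b) = -3 + C - b)
1/((-402882 + G(-322, -288))*(-479871 + s)) = 1/((-402882 + (-3 - 322 - 1*(-288)))*(-479871 - 24698)) = 1/((-402882 + (-3 - 322 + 288))*(-504569)) = 1/((-402882 - 37)*(-504569)) = 1/(-402919*(-504569)) = 1/203300436911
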